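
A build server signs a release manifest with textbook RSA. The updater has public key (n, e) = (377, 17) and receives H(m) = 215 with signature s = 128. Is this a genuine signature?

genuine

Squares mod 377: s^1≡128, s^2≡173, s^4≡146, s^8≡204, s^16≡146
17 = 16 + 1, so s^17 ≡ 146·128 ≡ 215 (mod 377)
215 = H(m), so the signature checks out.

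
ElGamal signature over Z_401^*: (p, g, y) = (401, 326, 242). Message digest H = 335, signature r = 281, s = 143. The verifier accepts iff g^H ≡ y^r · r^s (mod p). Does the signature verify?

verifies

Left side g^H mod p:
326^2 = 106276 ≡ 11
326^4 ≡ 11^2 = 121
326^8 ≡ 121^2 = 14641 ≡ 205
326^16 ≡ 205^2 = 42025 ≡ 321
326^32 ≡ 321^2 = 103041 ≡ 385
326^64 ≡ 385^2 = 148225 ≡ 256
326^128 ≡ 256^2 = 65536 ≡ 173
326^256 ≡ 173^2 = 29929 ≡ 255
335 = 256 + 64 + 8 + 4 + 2 + 1, so 326^335 ≡ 255·256·205·121·11·326 ≡ 259 (mod 401)
Right side y^r · r^s mod p:
242^2 = 58564 ≡ 18
242^4 ≡ 18^2 = 324
242^8 ≡ 324^2 = 104976 ≡ 315
242^16 ≡ 315^2 = 99225 ≡ 178
242^32 ≡ 178^2 = 31684 ≡ 5
242^64 ≡ 5^2 = 25
242^128 ≡ 25^2 = 625 ≡ 224
242^256 ≡ 224^2 = 50176 ≡ 51
281 = 256 + 16 + 8 + 1, so 242^281 ≡ 51·178·315·242 ≡ 215 (mod 401)
281^2 = 78961 ≡ 365
281^4 ≡ 365^2 = 133225 ≡ 93
281^8 ≡ 93^2 = 8649 ≡ 228
281^16 ≡ 228^2 = 51984 ≡ 255
281^32 ≡ 255^2 = 65025 ≡ 63
281^64 ≡ 63^2 = 3969 ≡ 360
281^128 ≡ 360^2 = 129600 ≡ 77
143 = 128 + 8 + 4 + 2 + 1, so 281^143 ≡ 77·228·93·365·281 ≡ 87 (mod 401)
215·87 = 18705 ≡ 259 (mod 401)
259 ≡ 259 (mod 401), so the signature is genuine.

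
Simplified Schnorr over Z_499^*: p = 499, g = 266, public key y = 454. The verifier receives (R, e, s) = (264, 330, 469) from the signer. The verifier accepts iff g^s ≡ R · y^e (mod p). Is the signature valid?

g^s mod p:
266^2 = 70756 ≡ 397
266^4 ≡ 397^2 = 157609 ≡ 424
266^8 ≡ 424^2 = 179776 ≡ 136
266^16 ≡ 136^2 = 18496 ≡ 33
266^32 ≡ 33^2 = 1089 ≡ 91
266^64 ≡ 91^2 = 8281 ≡ 297
266^128 ≡ 297^2 = 88209 ≡ 385
266^256 ≡ 385^2 = 148225 ≡ 22
469 = 256 + 128 + 64 + 16 + 4 + 1, so 266^469 ≡ 22·385·297·33·424·266 ≡ 316 (mod 499)
R · y^e mod p:
454^2 = 206116 ≡ 29
454^4 ≡ 29^2 = 841 ≡ 342
454^8 ≡ 342^2 = 116964 ≡ 198
454^16 ≡ 198^2 = 39204 ≡ 282
454^32 ≡ 282^2 = 79524 ≡ 183
454^64 ≡ 183^2 = 33489 ≡ 56
454^128 ≡ 56^2 = 3136 ≡ 142
454^256 ≡ 142^2 = 20164 ≡ 204
330 = 256 + 64 + 8 + 2, so 454^330 ≡ 204·56·198·29 ≡ 64 (mod 499)
264·64 = 16896 ≡ 429 (mod 499)
316 ≠ 429; the check fails.

invalid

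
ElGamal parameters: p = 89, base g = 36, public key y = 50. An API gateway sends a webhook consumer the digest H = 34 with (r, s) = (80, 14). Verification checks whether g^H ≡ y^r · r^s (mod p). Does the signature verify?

verifies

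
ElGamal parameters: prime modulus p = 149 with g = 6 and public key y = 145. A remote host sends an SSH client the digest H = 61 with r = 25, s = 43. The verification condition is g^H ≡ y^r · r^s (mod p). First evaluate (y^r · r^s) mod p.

145^2 = 21025 ≡ 16
145^4 ≡ 16^2 = 256 ≡ 107
145^8 ≡ 107^2 = 11449 ≡ 125
145^16 ≡ 125^2 = 15625 ≡ 129
25 = 16 + 8 + 1, so 145^25 ≡ 129·125·145 ≡ 17 (mod 149)
25^2 = 625 ≡ 29
25^4 ≡ 29^2 = 841 ≡ 96
25^8 ≡ 96^2 = 9216 ≡ 127
25^16 ≡ 127^2 = 16129 ≡ 37
25^32 ≡ 37^2 = 1369 ≡ 28
43 = 32 + 8 + 2 + 1, so 25^43 ≡ 28·127·29·25 ≡ 102 (mod 149)
y^r · r^s ≡ 17·102 = 1734 ≡ 95 (mod 149)

95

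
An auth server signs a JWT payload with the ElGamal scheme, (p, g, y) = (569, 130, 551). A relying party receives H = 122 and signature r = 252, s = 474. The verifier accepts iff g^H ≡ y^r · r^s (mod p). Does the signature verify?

verifies

Left side g^H mod p:
130^2 = 16900 ≡ 399
130^4 ≡ 399^2 = 159201 ≡ 450
130^8 ≡ 450^2 = 202500 ≡ 505
130^16 ≡ 505^2 = 255025 ≡ 113
130^32 ≡ 113^2 = 12769 ≡ 251
130^64 ≡ 251^2 = 63001 ≡ 411
122 = 64 + 32 + 16 + 8 + 2, so 130^122 ≡ 411·251·113·505·399 ≡ 520 (mod 569)
Right side y^r · r^s mod p:
551^2 = 303601 ≡ 324
551^4 ≡ 324^2 = 104976 ≡ 280
551^8 ≡ 280^2 = 78400 ≡ 447
551^16 ≡ 447^2 = 199809 ≡ 90
551^32 ≡ 90^2 = 8100 ≡ 134
551^64 ≡ 134^2 = 17956 ≡ 317
551^128 ≡ 317^2 = 100489 ≡ 345
252 = 128 + 64 + 32 + 16 + 8 + 4, so 551^252 ≡ 345·317·134·90·447·280 ≡ 293 (mod 569)
252^2 = 63504 ≡ 345
252^4 ≡ 345^2 = 119025 ≡ 104
252^8 ≡ 104^2 = 10816 ≡ 5
252^16 ≡ 5^2 = 25
252^32 ≡ 25^2 = 625 ≡ 56
252^64 ≡ 56^2 = 3136 ≡ 291
252^128 ≡ 291^2 = 84681 ≡ 469
252^256 ≡ 469^2 = 219961 ≡ 327
474 = 256 + 128 + 64 + 16 + 8 + 2, so 252^474 ≡ 327·469·291·25·5·345 ≡ 262 (mod 569)
293·262 = 76766 ≡ 520 (mod 569)
520 ≡ 520 (mod 569), so the signature is genuine.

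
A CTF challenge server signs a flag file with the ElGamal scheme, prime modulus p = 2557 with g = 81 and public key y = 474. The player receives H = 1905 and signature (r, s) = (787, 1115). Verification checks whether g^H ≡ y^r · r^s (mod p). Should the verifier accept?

Left side g^H mod p:
Squares mod 2557: 81^1≡81, 81^2≡1447, 81^4≡2183, 81^8≡1798, 81^16≡756, 81^32≡1325, 81^64≡1523, 81^128≡330, 81^256≡1506, 81^512≡2534, 81^1024≡529
1905 = 1024 + 512 + 256 + 64 + 32 + 16 + 1, so 81^1905 ≡ 529·2534·1506·1523·1325·756·81 ≡ 1508 (mod 2557)
Right side y^r · r^s mod p:
Squares mod 2557: 474^1≡474, 474^2≡2217, 474^4≡535, 474^8≡2398, 474^16≡2268, 474^32≡1697, 474^64≡627, 474^128≡1908, 474^256≡1853, 474^512≡2115
787 = 512 + 256 + 16 + 2 + 1, so 474^787 ≡ 2115·1853·2268·2217·474 ≡ 784 (mod 2557)
Squares mod 2557: 787^1≡787, 787^2≡575, 787^4≡772, 787^8≡203, 787^16≡297, 787^32≡1271, 787^64≡1974, 787^128≡2365, 787^256≡1066, 787^512≡1048, 787^1024≡1351
1115 = 1024 + 64 + 16 + 8 + 2 + 1, so 787^1115 ≡ 1351·1974·297·203·575·787 ≡ 876 (mod 2557)
784·876 = 686784 ≡ 1508 (mod 2557)
1508 ≡ 1508 (mod 2557), so the signature is genuine.

accept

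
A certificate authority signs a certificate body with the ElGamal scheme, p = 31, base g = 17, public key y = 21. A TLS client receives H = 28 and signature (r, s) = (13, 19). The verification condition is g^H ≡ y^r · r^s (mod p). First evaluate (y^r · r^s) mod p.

21^2 = 441 ≡ 7
21^4 ≡ 7^2 = 49 ≡ 18
21^8 ≡ 18^2 = 324 ≡ 14
13 = 8 + 4 + 1, so 21^13 ≡ 14·18·21 ≡ 22 (mod 31)
13^2 = 169 ≡ 14
13^4 ≡ 14^2 = 196 ≡ 10
13^8 ≡ 10^2 = 100 ≡ 7
13^16 ≡ 7^2 = 49 ≡ 18
19 = 16 + 2 + 1, so 13^19 ≡ 18·14·13 ≡ 21 (mod 31)
y^r · r^s ≡ 22·21 = 462 ≡ 28 (mod 31)

28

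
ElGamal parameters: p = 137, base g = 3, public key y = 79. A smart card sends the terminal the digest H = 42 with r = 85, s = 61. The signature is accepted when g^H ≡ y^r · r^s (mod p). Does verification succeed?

Left side g^H mod p:
3^2 = 9
3^4 ≡ 9^2 = 81
3^8 ≡ 81^2 = 6561 ≡ 122
3^16 ≡ 122^2 = 14884 ≡ 88
3^32 ≡ 88^2 = 7744 ≡ 72
42 = 32 + 8 + 2, so 3^42 ≡ 72·122·9 ≡ 7 (mod 137)
Right side y^r · r^s mod p:
79^2 = 6241 ≡ 76
79^4 ≡ 76^2 = 5776 ≡ 22
79^8 ≡ 22^2 = 484 ≡ 73
79^16 ≡ 73^2 = 5329 ≡ 123
79^32 ≡ 123^2 = 15129 ≡ 59
79^64 ≡ 59^2 = 3481 ≡ 56
85 = 64 + 16 + 4 + 1, so 79^85 ≡ 56·123·22·79 ≡ 10 (mod 137)
85^2 = 7225 ≡ 101
85^4 ≡ 101^2 = 10201 ≡ 63
85^8 ≡ 63^2 = 3969 ≡ 133
85^16 ≡ 133^2 = 17689 ≡ 16
85^32 ≡ 16^2 = 256 ≡ 119
61 = 32 + 16 + 8 + 4 + 1, so 85^61 ≡ 119·16·133·63·85 ≡ 124 (mod 137)
10·124 = 1240 ≡ 7 (mod 137)
7 ≡ 7 (mod 137), so the signature is genuine.

passes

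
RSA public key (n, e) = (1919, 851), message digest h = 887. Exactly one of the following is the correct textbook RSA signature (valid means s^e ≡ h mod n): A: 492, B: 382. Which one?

Candidate A: 492^2 = 242064 ≡ 270; 492^4 ≡ 270^2 = 72900 ≡ 1897; 492^8 ≡ 1897^2 = 3598609 ≡ 484; 492^16 ≡ 484^2 = 234256 ≡ 138; 492^32 ≡ 138^2 = 19044 ≡ 1773; 492^64 ≡ 1773^2 = 3143529 ≡ 207; 492^128 ≡ 207^2 = 42849 ≡ 631; 492^256 ≡ 631^2 = 398161 ≡ 928; 492^512 ≡ 928^2 = 861184 ≡ 1472; 851 = 512 + 256 + 64 + 16 + 2 + 1, so 492^851 ≡ 1472·928·207·138·270·492 ≡ 1906 (mod 1919)
Candidate B: 382^2 = 145924 ≡ 80; 382^4 ≡ 80^2 = 6400 ≡ 643; 382^8 ≡ 643^2 = 413449 ≡ 864; 382^16 ≡ 864^2 = 746496 ≡ 5; 382^32 ≡ 5^2 = 25; 382^64 ≡ 25^2 = 625; 382^128 ≡ 625^2 = 390625 ≡ 1068; 382^256 ≡ 1068^2 = 1140624 ≡ 738; 382^512 ≡ 738^2 = 544644 ≡ 1567; 851 = 512 + 256 + 64 + 16 + 2 + 1, so 382^851 ≡ 1567·738·625·5·80·382 ≡ 887 (mod 1919)
  → matches h = 887

B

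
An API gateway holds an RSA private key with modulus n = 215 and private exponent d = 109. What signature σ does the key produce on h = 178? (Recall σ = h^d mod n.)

178

Squares mod 215: h^1≡178, h^2≡79, h^4≡6, h^8≡36, h^16≡6, h^32≡36, h^64≡6
109 = 64 + 32 + 8 + 4 + 1, so h^109 ≡ 6·36·36·6·178 ≡ 178 (mod 215)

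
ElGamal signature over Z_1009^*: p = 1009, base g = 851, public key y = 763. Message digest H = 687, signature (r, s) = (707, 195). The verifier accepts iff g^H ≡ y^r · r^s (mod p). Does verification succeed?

Left side g^H mod p:
851^2 = 724201 ≡ 748
851^4 ≡ 748^2 = 559504 ≡ 518
851^8 ≡ 518^2 = 268324 ≡ 939
851^16 ≡ 939^2 = 881721 ≡ 864
851^32 ≡ 864^2 = 746496 ≡ 845
851^64 ≡ 845^2 = 714025 ≡ 662
851^128 ≡ 662^2 = 438244 ≡ 338
851^256 ≡ 338^2 = 114244 ≡ 227
851^512 ≡ 227^2 = 51529 ≡ 70
687 = 512 + 128 + 32 + 8 + 4 + 2 + 1, so 851^687 ≡ 70·338·845·939·518·748·851 ≡ 356 (mod 1009)
Right side y^r · r^s mod p:
763^2 = 582169 ≡ 985
763^4 ≡ 985^2 = 970225 ≡ 576
763^8 ≡ 576^2 = 331776 ≡ 824
763^16 ≡ 824^2 = 678976 ≡ 928
763^32 ≡ 928^2 = 861184 ≡ 507
763^64 ≡ 507^2 = 257049 ≡ 763
763^128 ≡ 763^2 = 582169 ≡ 985
763^256 ≡ 985^2 = 970225 ≡ 576
763^512 ≡ 576^2 = 331776 ≡ 824
707 = 512 + 128 + 64 + 2 + 1, so 763^707 ≡ 824·985·763·985·763 ≡ 634 (mod 1009)
707^2 = 499849 ≡ 394
707^4 ≡ 394^2 = 155236 ≡ 859
707^8 ≡ 859^2 = 737881 ≡ 302
707^16 ≡ 302^2 = 91204 ≡ 394
707^32 ≡ 394^2 = 155236 ≡ 859
707^64 ≡ 859^2 = 737881 ≡ 302
707^128 ≡ 302^2 = 91204 ≡ 394
195 = 128 + 64 + 2 + 1, so 707^195 ≡ 394·302·394·707 ≡ 578 (mod 1009)
634·578 = 366452 ≡ 185 (mod 1009)
356 ≠ 185, so verification fails.

fails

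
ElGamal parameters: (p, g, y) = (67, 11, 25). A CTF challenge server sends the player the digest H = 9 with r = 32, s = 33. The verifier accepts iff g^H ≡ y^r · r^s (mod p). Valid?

yes

Left side g^H mod p:
11^2 = 121 ≡ 54
11^4 ≡ 54^2 = 2916 ≡ 35
11^8 ≡ 35^2 = 1225 ≡ 19
9 = 8 + 1, so 11^9 ≡ 19·11 ≡ 8 (mod 67)
Right side y^r · r^s mod p:
25^2 = 625 ≡ 22
25^4 ≡ 22^2 = 484 ≡ 15
25^8 ≡ 15^2 = 225 ≡ 24
25^16 ≡ 24^2 = 576 ≡ 40
25^32 ≡ 40^2 = 1600 ≡ 59
32^2 = 1024 ≡ 19
32^4 ≡ 19^2 = 361 ≡ 26
32^8 ≡ 26^2 = 676 ≡ 6
32^16 ≡ 6^2 = 36
32^32 ≡ 36^2 = 1296 ≡ 23
33 = 32 + 1, so 32^33 ≡ 23·32 ≡ 66 (mod 67)
59·66 = 3894 ≡ 8 (mod 67)
8 ≡ 8 (mod 67), so the signature is genuine.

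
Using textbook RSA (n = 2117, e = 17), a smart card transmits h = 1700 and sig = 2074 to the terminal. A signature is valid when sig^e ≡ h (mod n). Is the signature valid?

sig^2 ≡ 2074^2 = 4301476 ≡ 1849
sig^4 ≡ 1849^2 = 3418801 ≡ 1963
sig^8 ≡ 1963^2 = 3853369 ≡ 429
sig^16 ≡ 429^2 = 184041 ≡ 1979
17 = 16 + 1, so sig^17 ≡ 1979·2074 ≡ 1700 (mod 2117)
1700 = h, so the signature checks out.

valid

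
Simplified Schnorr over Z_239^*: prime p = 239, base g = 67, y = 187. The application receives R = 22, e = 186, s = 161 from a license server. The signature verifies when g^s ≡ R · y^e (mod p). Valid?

g^s mod p:
67^2 = 4489 ≡ 187
67^4 ≡ 187^2 = 34969 ≡ 75
67^8 ≡ 75^2 = 5625 ≡ 128
67^16 ≡ 128^2 = 16384 ≡ 132
67^32 ≡ 132^2 = 17424 ≡ 216
67^64 ≡ 216^2 = 46656 ≡ 51
67^128 ≡ 51^2 = 2601 ≡ 211
161 = 128 + 32 + 1, so 67^161 ≡ 211·216·67 ≡ 128 (mod 239)
R · y^e mod p:
187^2 = 34969 ≡ 75
187^4 ≡ 75^2 = 5625 ≡ 128
187^8 ≡ 128^2 = 16384 ≡ 132
187^16 ≡ 132^2 = 17424 ≡ 216
187^32 ≡ 216^2 = 46656 ≡ 51
187^64 ≡ 51^2 = 2601 ≡ 211
187^128 ≡ 211^2 = 44521 ≡ 67
186 = 128 + 32 + 16 + 8 + 2, so 187^186 ≡ 67·51·216·132·75 ≡ 216 (mod 239)
22·216 = 4752 ≡ 211 (mod 239)
128 ≠ 211; the check fails.

no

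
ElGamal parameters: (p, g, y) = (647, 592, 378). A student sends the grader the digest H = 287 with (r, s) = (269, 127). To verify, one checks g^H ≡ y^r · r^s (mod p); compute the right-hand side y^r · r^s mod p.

210

Squares mod 647: 378^1≡378, 378^2≡544, 378^4≡257, 378^8≡55, 378^16≡437, 378^32≡104, 378^64≡464, 378^128≡492, 378^256≡86
269 = 256 + 8 + 4 + 1, so 378^269 ≡ 86·55·257·378 ≡ 533 (mod 647)
Squares mod 647: 269^1≡269, 269^2≡544, 269^4≡257, 269^8≡55, 269^16≡437, 269^32≡104, 269^64≡464
127 = 64 + 32 + 16 + 8 + 4 + 2 + 1, so 269^127 ≡ 464·104·437·55·257·544·269 ≡ 543 (mod 647)
y^r · r^s ≡ 533·543 = 289419 ≡ 210 (mod 647)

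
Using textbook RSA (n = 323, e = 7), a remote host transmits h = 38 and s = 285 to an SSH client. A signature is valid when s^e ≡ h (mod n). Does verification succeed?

s^2 ≡ 285^2 = 81225 ≡ 152
s^4 ≡ 152^2 = 23104 ≡ 171
7 = 4 + 2 + 1, so s^7 ≡ 171·152·285 ≡ 38 (mod 323)
Since 38 equals the digest 38, verification succeeds.

passes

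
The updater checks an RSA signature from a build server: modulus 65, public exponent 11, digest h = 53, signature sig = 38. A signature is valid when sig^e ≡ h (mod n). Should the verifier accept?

reject

Squares mod 65: sig^1≡38, sig^2≡14, sig^4≡1, sig^8≡1
11 = 8 + 2 + 1, so sig^11 ≡ 1·14·38 ≡ 12 (mod 65)
12 ≠ 53, so verification fails.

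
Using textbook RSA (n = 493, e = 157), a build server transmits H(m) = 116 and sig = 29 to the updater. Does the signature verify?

Squares mod 493: sig^1≡29, sig^2≡348, sig^4≡319, sig^8≡203, sig^16≡290, sig^32≡290, sig^64≡290, sig^128≡290
157 = 128 + 16 + 8 + 4 + 1, so sig^157 ≡ 290·290·203·319·29 ≡ 116 (mod 493)
116 = H(m), so the signature checks out.

verifies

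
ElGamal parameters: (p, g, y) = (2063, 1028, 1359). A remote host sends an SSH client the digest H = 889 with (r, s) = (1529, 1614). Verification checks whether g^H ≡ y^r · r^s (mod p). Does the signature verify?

does not verify

Left side g^H mod p:
1028^2 = 1056784 ≡ 528
1028^4 ≡ 528^2 = 278784 ≡ 279
1028^8 ≡ 279^2 = 77841 ≡ 1510
1028^16 ≡ 1510^2 = 2280100 ≡ 485
1028^32 ≡ 485^2 = 235225 ≡ 43
1028^64 ≡ 43^2 = 1849
1028^128 ≡ 1849^2 = 3418801 ≡ 410
1028^256 ≡ 410^2 = 168100 ≡ 997
1028^512 ≡ 997^2 = 994009 ≡ 1706
889 = 512 + 256 + 64 + 32 + 16 + 8 + 1, so 1028^889 ≡ 1706·997·1849·43·485·1510·1028 ≡ 663 (mod 2063)
Right side y^r · r^s mod p:
1359^2 = 1846881 ≡ 496
1359^4 ≡ 496^2 = 246016 ≡ 519
1359^8 ≡ 519^2 = 269361 ≡ 1171
1359^16 ≡ 1171^2 = 1371241 ≡ 1409
1359^32 ≡ 1409^2 = 1985281 ≡ 675
1359^64 ≡ 675^2 = 455625 ≡ 1765
1359^128 ≡ 1765^2 = 3115225 ≡ 95
1359^256 ≡ 95^2 = 9025 ≡ 773
1359^512 ≡ 773^2 = 597529 ≡ 1322
1359^1024 ≡ 1322^2 = 1747684 ≡ 323
1529 = 1024 + 256 + 128 + 64 + 32 + 16 + 8 + 1, so 1359^1529 ≡ 323·773·95·1765·675·1409·1171·1359 ≡ 990 (mod 2063)
1529^2 = 2337841 ≡ 462
1529^4 ≡ 462^2 = 213444 ≡ 955
1529^8 ≡ 955^2 = 912025 ≡ 179
1529^16 ≡ 179^2 = 32041 ≡ 1096
1529^32 ≡ 1096^2 = 1201216 ≡ 550
1529^64 ≡ 550^2 = 302500 ≡ 1302
1529^128 ≡ 1302^2 = 1695204 ≡ 1481
1529^256 ≡ 1481^2 = 2193361 ≡ 392
1529^512 ≡ 392^2 = 153664 ≡ 1002
1529^1024 ≡ 1002^2 = 1004004 ≡ 1386
1614 = 1024 + 512 + 64 + 8 + 4 + 2, so 1529^1614 ≡ 1386·1002·1302·179·955·462 ≡ 1879 (mod 2063)
990·1879 = 1860210 ≡ 1447 (mod 2063)
663 ≠ 1447, so verification fails.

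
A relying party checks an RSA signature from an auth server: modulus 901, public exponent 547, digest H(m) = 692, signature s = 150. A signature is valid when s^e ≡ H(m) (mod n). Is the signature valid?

invalid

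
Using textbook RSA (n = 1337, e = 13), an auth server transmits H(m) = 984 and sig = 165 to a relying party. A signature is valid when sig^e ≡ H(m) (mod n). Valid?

yes

sig^2 ≡ 165^2 = 27225 ≡ 485
sig^4 ≡ 485^2 = 235225 ≡ 1250
sig^8 ≡ 1250^2 = 1562500 ≡ 884
13 = 8 + 4 + 1, so sig^13 ≡ 884·1250·165 ≡ 984 (mod 1337)
Since 984 equals the digest 984, verification succeeds.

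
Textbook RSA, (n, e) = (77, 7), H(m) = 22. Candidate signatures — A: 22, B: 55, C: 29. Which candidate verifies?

Candidate A: Squares mod 77: 22^1≡22, 22^2≡22, 22^4≡22; 7 = 4 + 2 + 1, so 22^7 ≡ 22·22·22 ≡ 22 (mod 77)
  → matches H(m) = 22
Candidate B: Squares mod 77: 55^1≡55, 55^2≡22, 55^4≡22; 7 = 4 + 2 + 1, so 55^7 ≡ 22·22·55 ≡ 55 (mod 77)
Candidate C: Squares mod 77: 29^1≡29, 29^2≡71, 29^4≡36; 7 = 4 + 2 + 1, so 29^7 ≡ 36·71·29 ≡ 50 (mod 77)

A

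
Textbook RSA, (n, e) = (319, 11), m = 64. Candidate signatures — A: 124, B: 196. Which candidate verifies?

B

Candidate A: 124^2 = 15376 ≡ 64; 124^4 ≡ 64^2 = 4096 ≡ 268; 124^8 ≡ 268^2 = 71824 ≡ 49; 11 = 8 + 2 + 1, so 124^11 ≡ 49·64·124 ≡ 3 (mod 319)
Candidate B: 196^2 = 38416 ≡ 136; 196^4 ≡ 136^2 = 18496 ≡ 313; 196^8 ≡ 313^2 = 97969 ≡ 36; 11 = 8 + 2 + 1, so 196^11 ≡ 36·136·196 ≡ 64 (mod 319)
  → matches m = 64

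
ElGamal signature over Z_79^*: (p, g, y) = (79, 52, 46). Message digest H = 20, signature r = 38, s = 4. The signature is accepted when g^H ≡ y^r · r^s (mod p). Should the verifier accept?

reject

Left side g^H mod p:
52^2 = 2704 ≡ 18
52^4 ≡ 18^2 = 324 ≡ 8
52^8 ≡ 8^2 = 64
52^16 ≡ 64^2 = 4096 ≡ 67
20 = 16 + 4, so 52^20 ≡ 67·8 ≡ 62 (mod 79)
Right side y^r · r^s mod p:
46^2 = 2116 ≡ 62
46^4 ≡ 62^2 = 3844 ≡ 52
46^8 ≡ 52^2 = 2704 ≡ 18
46^16 ≡ 18^2 = 324 ≡ 8
46^32 ≡ 8^2 = 64
38 = 32 + 4 + 2, so 46^38 ≡ 64·52·62 ≡ 67 (mod 79)
38^2 = 1444 ≡ 22
38^4 ≡ 22^2 = 484 ≡ 10
67·10 = 670 ≡ 38 (mod 79)
62 ≠ 38, so verification fails.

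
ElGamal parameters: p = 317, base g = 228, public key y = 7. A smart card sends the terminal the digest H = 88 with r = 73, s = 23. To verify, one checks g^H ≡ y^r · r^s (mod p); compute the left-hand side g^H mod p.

Squares mod 317: 228^1≡228, 228^2≡313, 228^4≡16, 228^8≡256, 228^16≡234, 228^32≡232, 228^64≡251
88 = 64 + 16 + 8, so 228^88 ≡ 251·234·256 ≡ 277 (mod 317)

277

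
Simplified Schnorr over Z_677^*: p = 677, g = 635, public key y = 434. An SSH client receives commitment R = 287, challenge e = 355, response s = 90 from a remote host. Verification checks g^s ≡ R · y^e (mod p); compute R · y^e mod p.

25

Squares mod 677: 434^1≡434, 434^2≡150, 434^4≡159, 434^8≡232, 434^16≡341, 434^32≡514, 434^64≡166, 434^128≡476, 434^256≡458
355 = 256 + 64 + 32 + 2 + 1, so 434^355 ≡ 458·166·514·150·434 ≡ 269 (mod 677)
R · y^e ≡ 287·269 = 77203 ≡ 25 (mod 677)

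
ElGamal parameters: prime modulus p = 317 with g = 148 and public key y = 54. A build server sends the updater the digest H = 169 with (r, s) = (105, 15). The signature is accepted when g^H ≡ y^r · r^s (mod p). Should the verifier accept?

reject

Left side g^H mod p:
Squares mod 317: 148^1≡148, 148^2≡31, 148^4≡10, 148^8≡100, 148^16≡173, 148^32≡131, 148^64≡43, 148^128≡264
169 = 128 + 32 + 8 + 1, so 148^169 ≡ 264·131·100·148 ≡ 101 (mod 317)
Right side y^r · r^s mod p:
Squares mod 317: 54^1≡54, 54^2≡63, 54^4≡165, 54^8≡280, 54^16≡101, 54^32≡57, 54^64≡79
105 = 64 + 32 + 8 + 1, so 54^105 ≡ 79·57·280·54 ≡ 100 (mod 317)
Squares mod 317: 105^1≡105, 105^2≡247, 105^4≡145, 105^8≡103
15 = 8 + 4 + 2 + 1, so 105^15 ≡ 103·145·247·105 ≡ 95 (mod 317)
100·95 = 9500 ≡ 307 (mod 317)
101 ≠ 307, so verification fails.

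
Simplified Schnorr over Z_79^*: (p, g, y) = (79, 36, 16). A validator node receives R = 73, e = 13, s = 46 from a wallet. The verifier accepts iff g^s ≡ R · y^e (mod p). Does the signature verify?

does not verify

g^s mod p:
36^2 = 1296 ≡ 32
36^4 ≡ 32^2 = 1024 ≡ 76
36^8 ≡ 76^2 = 5776 ≡ 9
36^16 ≡ 9^2 = 81 ≡ 2
36^32 ≡ 2^2 = 4
46 = 32 + 8 + 4 + 2, so 36^46 ≡ 4·9·76·32 ≡ 20 (mod 79)
R · y^e mod p:
16^2 = 256 ≡ 19
16^4 ≡ 19^2 = 361 ≡ 45
16^8 ≡ 45^2 = 2025 ≡ 50
13 = 8 + 4 + 1, so 16^13 ≡ 50·45·16 ≡ 55 (mod 79)
73·55 = 4015 ≡ 65 (mod 79)
20 ≠ 65; the check fails.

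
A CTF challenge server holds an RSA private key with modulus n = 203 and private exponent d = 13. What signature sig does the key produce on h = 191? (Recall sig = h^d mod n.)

h^13 mod 203 = 191

191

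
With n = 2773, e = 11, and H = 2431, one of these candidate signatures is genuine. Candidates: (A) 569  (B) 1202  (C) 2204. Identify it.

C

Candidate A: 569^11 mod 2773 = 342
Candidate B: 1202^11 mod 2773 = 1051
Candidate C: 2204^11 mod 2773 = 2431
  → matches H = 2431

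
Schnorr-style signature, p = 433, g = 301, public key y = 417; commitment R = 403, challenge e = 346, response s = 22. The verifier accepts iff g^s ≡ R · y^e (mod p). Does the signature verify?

does not verify

g^s mod p:
301^2 = 90601 ≡ 104
301^4 ≡ 104^2 = 10816 ≡ 424
301^8 ≡ 424^2 = 179776 ≡ 81
301^16 ≡ 81^2 = 6561 ≡ 66
22 = 16 + 4 + 2, so 301^22 ≡ 66·424·104 ≡ 143 (mod 433)
R · y^e mod p:
417^2 = 173889 ≡ 256
417^4 ≡ 256^2 = 65536 ≡ 153
417^8 ≡ 153^2 = 23409 ≡ 27
417^16 ≡ 27^2 = 729 ≡ 296
417^32 ≡ 296^2 = 87616 ≡ 150
417^64 ≡ 150^2 = 22500 ≡ 417
417^128 ≡ 417^2 = 173889 ≡ 256
417^256 ≡ 256^2 = 65536 ≡ 153
346 = 256 + 64 + 16 + 8 + 2, so 417^346 ≡ 153·417·296·27·256 ≡ 153 (mod 433)
403·153 = 61659 ≡ 173 (mod 433)
143 ≠ 173; the check fails.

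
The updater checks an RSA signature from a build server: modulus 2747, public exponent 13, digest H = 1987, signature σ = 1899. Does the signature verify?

does not verify

Squares mod 2747: σ^1≡1899, σ^2≡2137, σ^4≡1255, σ^8≡994
13 = 8 + 4 + 1, so σ^13 ≡ 994·1255·1899 ≡ 1405 (mod 2747)
1405 ≠ 1987, so verification fails.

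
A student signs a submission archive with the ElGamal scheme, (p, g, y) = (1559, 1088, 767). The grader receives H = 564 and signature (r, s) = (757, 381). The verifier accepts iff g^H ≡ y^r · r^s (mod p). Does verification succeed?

fails

Left side g^H mod p:
1088^2 = 1183744 ≡ 463
1088^4 ≡ 463^2 = 214369 ≡ 786
1088^8 ≡ 786^2 = 617796 ≡ 432
1088^16 ≡ 432^2 = 186624 ≡ 1103
1088^32 ≡ 1103^2 = 1216609 ≡ 589
1088^64 ≡ 589^2 = 346921 ≡ 823
1088^128 ≡ 823^2 = 677329 ≡ 723
1088^256 ≡ 723^2 = 522729 ≡ 464
1088^512 ≡ 464^2 = 215296 ≡ 154
564 = 512 + 32 + 16 + 4, so 1088^564 ≡ 154·589·1103·786 ≡ 84 (mod 1559)
Right side y^r · r^s mod p:
767^2 = 588289 ≡ 546
767^4 ≡ 546^2 = 298116 ≡ 347
767^8 ≡ 347^2 = 120409 ≡ 366
767^16 ≡ 366^2 = 133956 ≡ 1441
767^32 ≡ 1441^2 = 2076481 ≡ 1452
767^64 ≡ 1452^2 = 2108304 ≡ 536
767^128 ≡ 536^2 = 287296 ≡ 440
767^256 ≡ 440^2 = 193600 ≡ 284
767^512 ≡ 284^2 = 80656 ≡ 1147
757 = 512 + 128 + 64 + 32 + 16 + 4 + 1, so 767^757 ≡ 1147·440·536·1452·1441·347·767 ≡ 906 (mod 1559)
757^2 = 573049 ≡ 896
757^4 ≡ 896^2 = 802816 ≡ 1490
757^8 ≡ 1490^2 = 2220100 ≡ 84
757^16 ≡ 84^2 = 7056 ≡ 820
757^32 ≡ 820^2 = 672400 ≡ 471
757^64 ≡ 471^2 = 221841 ≡ 463
757^128 ≡ 463^2 = 214369 ≡ 786
757^256 ≡ 786^2 = 617796 ≡ 432
381 = 256 + 64 + 32 + 16 + 8 + 4 + 1, so 757^381 ≡ 432·463·471·820·84·1490·757 ≡ 1119 (mod 1559)
906·1119 = 1013814 ≡ 464 (mod 1559)
84 ≠ 464, so verification fails.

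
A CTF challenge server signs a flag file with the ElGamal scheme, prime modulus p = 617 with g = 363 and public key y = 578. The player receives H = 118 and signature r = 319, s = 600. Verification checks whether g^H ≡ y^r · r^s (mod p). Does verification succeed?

passes

Left side g^H mod p:
363^2 = 131769 ≡ 348
363^4 ≡ 348^2 = 121104 ≡ 172
363^8 ≡ 172^2 = 29584 ≡ 585
363^16 ≡ 585^2 = 342225 ≡ 407
363^32 ≡ 407^2 = 165649 ≡ 293
363^64 ≡ 293^2 = 85849 ≡ 86
118 = 64 + 32 + 16 + 4 + 2, so 363^118 ≡ 86·293·407·172·348 ≡ 535 (mod 617)
Right side y^r · r^s mod p:
578^2 = 334084 ≡ 287
578^4 ≡ 287^2 = 82369 ≡ 308
578^8 ≡ 308^2 = 94864 ≡ 463
578^16 ≡ 463^2 = 214369 ≡ 270
578^32 ≡ 270^2 = 72900 ≡ 94
578^64 ≡ 94^2 = 8836 ≡ 198
578^128 ≡ 198^2 = 39204 ≡ 333
578^256 ≡ 333^2 = 110889 ≡ 446
319 = 256 + 32 + 16 + 8 + 4 + 2 + 1, so 578^319 ≡ 446·94·270·463·308·287·578 ≡ 441 (mod 617)
319^2 = 101761 ≡ 573
319^4 ≡ 573^2 = 328329 ≡ 85
319^8 ≡ 85^2 = 7225 ≡ 438
319^16 ≡ 438^2 = 191844 ≡ 574
319^32 ≡ 574^2 = 329476 ≡ 615
319^64 ≡ 615^2 = 378225 ≡ 4
319^128 ≡ 4^2 = 16
319^256 ≡ 16^2 = 256
319^512 ≡ 256^2 = 65536 ≡ 134
600 = 512 + 64 + 16 + 8, so 319^600 ≡ 134·4·574·438 ≡ 330 (mod 617)
441·330 = 145530 ≡ 535 (mod 617)
535 ≡ 535 (mod 617), so the signature is genuine.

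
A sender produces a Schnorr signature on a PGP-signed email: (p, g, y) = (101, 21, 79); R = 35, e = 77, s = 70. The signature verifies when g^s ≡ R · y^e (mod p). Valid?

g^s mod p:
21^2 = 441 ≡ 37
21^4 ≡ 37^2 = 1369 ≡ 56
21^8 ≡ 56^2 = 3136 ≡ 5
21^16 ≡ 5^2 = 25
21^32 ≡ 25^2 = 625 ≡ 19
21^64 ≡ 19^2 = 361 ≡ 58
70 = 64 + 4 + 2, so 21^70 ≡ 58·56·37 ≡ 87 (mod 101)
R · y^e mod p:
79^2 = 6241 ≡ 80
79^4 ≡ 80^2 = 6400 ≡ 37
79^8 ≡ 37^2 = 1369 ≡ 56
79^16 ≡ 56^2 = 3136 ≡ 5
79^32 ≡ 5^2 = 25
79^64 ≡ 25^2 = 625 ≡ 19
77 = 64 + 8 + 4 + 1, so 79^77 ≡ 19·56·37·79 ≡ 80 (mod 101)
35·80 = 2800 ≡ 73 (mod 101)
87 ≠ 73; the check fails.

no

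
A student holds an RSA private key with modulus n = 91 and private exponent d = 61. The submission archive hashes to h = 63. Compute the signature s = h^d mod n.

63

h^2 ≡ 63^2 = 3969 ≡ 56
h^4 ≡ 56^2 = 3136 ≡ 42
h^8 ≡ 42^2 = 1764 ≡ 35
h^16 ≡ 35^2 = 1225 ≡ 42
h^32 ≡ 42^2 = 1764 ≡ 35
61 = 32 + 16 + 8 + 4 + 1, so h^61 ≡ 35·42·35·42·63 ≡ 63 (mod 91)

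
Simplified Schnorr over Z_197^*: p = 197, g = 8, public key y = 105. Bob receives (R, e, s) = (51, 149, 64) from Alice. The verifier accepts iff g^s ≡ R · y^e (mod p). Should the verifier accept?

accept

g^s mod p:
8^2 = 64
8^4 ≡ 64^2 = 4096 ≡ 156
8^8 ≡ 156^2 = 24336 ≡ 105
8^16 ≡ 105^2 = 11025 ≡ 190
8^32 ≡ 190^2 = 36100 ≡ 49
8^64 ≡ 49^2 = 2401 ≡ 37
R · y^e mod p:
105^2 = 11025 ≡ 190
105^4 ≡ 190^2 = 36100 ≡ 49
105^8 ≡ 49^2 = 2401 ≡ 37
105^16 ≡ 37^2 = 1369 ≡ 187
105^32 ≡ 187^2 = 34969 ≡ 100
105^64 ≡ 100^2 = 10000 ≡ 150
105^128 ≡ 150^2 = 22500 ≡ 42
149 = 128 + 16 + 4 + 1, so 105^149 ≡ 42·187·49·105 ≡ 190 (mod 197)
51·190 = 9690 ≡ 37 (mod 197)
37 ≡ 37 (mod 197); signature holds.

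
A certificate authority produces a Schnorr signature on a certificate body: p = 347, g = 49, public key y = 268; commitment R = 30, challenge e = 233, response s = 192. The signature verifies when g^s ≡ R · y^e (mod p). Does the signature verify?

does not verify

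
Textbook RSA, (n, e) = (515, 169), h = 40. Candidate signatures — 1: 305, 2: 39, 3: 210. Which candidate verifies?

Candidate 1: Squares mod 515: 305^1≡305, 305^2≡325, 305^4≡50, 305^8≡440, 305^16≡475, 305^32≡55, 305^64≡450, 305^128≡105; 169 = 128 + 32 + 8 + 1, so 305^169 ≡ 105·55·440·305 ≡ 40 (mod 515)
  → matches h = 40
Candidate 2: Squares mod 515: 39^1≡39, 39^2≡491, 39^4≡61, 39^8≡116, 39^16≡66, 39^32≡236, 39^64≡76, 39^128≡111; 169 = 128 + 32 + 8 + 1, so 39^169 ≡ 111·236·116·39 ≡ 449 (mod 515)
Candidate 3: Squares mod 515: 210^1≡210, 210^2≡325, 210^4≡50, 210^8≡440, 210^16≡475, 210^32≡55, 210^64≡450, 210^128≡105; 169 = 128 + 32 + 8 + 1, so 210^169 ≡ 105·55·440·210 ≡ 475 (mod 515)

1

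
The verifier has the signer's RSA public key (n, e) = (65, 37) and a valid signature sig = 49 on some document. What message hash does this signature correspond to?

sig^2 ≡ 49^2 = 2401 ≡ 61
sig^4 ≡ 61^2 = 3721 ≡ 16
sig^8 ≡ 16^2 = 256 ≡ 61
sig^16 ≡ 61^2 = 3721 ≡ 16
sig^32 ≡ 16^2 = 256 ≡ 61
37 = 32 + 4 + 1, so sig^37 ≡ 61·16·49 ≡ 49 (mod 65)

49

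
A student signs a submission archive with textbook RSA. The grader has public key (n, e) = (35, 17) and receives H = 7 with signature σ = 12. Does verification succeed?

σ^17 mod 35 = 17
The recovered value 17 does not match the digest 7.

fails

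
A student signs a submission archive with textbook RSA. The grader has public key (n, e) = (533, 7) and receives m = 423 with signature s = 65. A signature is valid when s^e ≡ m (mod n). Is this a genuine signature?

forged

Squares mod 533: s^1≡65, s^2≡494, s^4≡455
7 = 4 + 2 + 1, so s^7 ≡ 455·494·65 ≡ 520 (mod 533)
s^7 mod 533 = 520, but m = 423.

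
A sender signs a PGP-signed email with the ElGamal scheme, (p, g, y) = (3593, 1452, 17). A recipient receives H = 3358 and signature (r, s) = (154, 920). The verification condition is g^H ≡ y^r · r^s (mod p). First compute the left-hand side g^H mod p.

217

1452^3358 mod 3593 = 217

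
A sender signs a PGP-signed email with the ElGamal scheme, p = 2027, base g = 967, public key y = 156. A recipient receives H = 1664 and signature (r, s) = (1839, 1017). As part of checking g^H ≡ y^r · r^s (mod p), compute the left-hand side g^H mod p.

2004

967^2 = 935089 ≡ 642
967^4 ≡ 642^2 = 412164 ≡ 683
967^8 ≡ 683^2 = 466489 ≡ 279
967^16 ≡ 279^2 = 77841 ≡ 815
967^32 ≡ 815^2 = 664225 ≡ 1396
967^64 ≡ 1396^2 = 1948816 ≡ 869
967^128 ≡ 869^2 = 755161 ≡ 1117
967^256 ≡ 1117^2 = 1247689 ≡ 1084
967^512 ≡ 1084^2 = 1175056 ≡ 1423
967^1024 ≡ 1423^2 = 2024929 ≡ 1983
1664 = 1024 + 512 + 128, so 967^1664 ≡ 1983·1423·1117 ≡ 2004 (mod 2027)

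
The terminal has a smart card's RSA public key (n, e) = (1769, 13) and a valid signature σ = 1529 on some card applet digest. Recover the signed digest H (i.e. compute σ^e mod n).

σ^2 ≡ 1529^2 = 2337841 ≡ 992
σ^4 ≡ 992^2 = 984064 ≡ 500
σ^8 ≡ 500^2 = 250000 ≡ 571
13 = 8 + 4 + 1, so σ^13 ≡ 571·500·1529 ≡ 446 (mod 1769)

446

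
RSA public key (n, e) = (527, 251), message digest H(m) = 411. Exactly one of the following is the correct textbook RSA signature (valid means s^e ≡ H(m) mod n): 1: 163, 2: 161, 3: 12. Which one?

Candidate 1: Squares mod 527: 163^1≡163, 163^2≡219, 163^4≡4, 163^8≡16, 163^16≡256, 163^32≡188, 163^64≡35, 163^128≡171; 251 = 128 + 64 + 32 + 16 + 8 + 2 + 1, so 163^251 ≡ 171·35·188·256·16·219·163 ≡ 411 (mod 527)
  → matches H(m) = 411
Candidate 2: Squares mod 527: 161^1≡161, 161^2≡98, 161^4≡118, 161^8≡222, 161^16≡273, 161^32≡222, 161^64≡273, 161^128≡222; 251 = 128 + 64 + 32 + 16 + 8 + 2 + 1, so 161^251 ≡ 222·273·222·273·222·98·161 ≡ 274 (mod 527)
Candidate 3: Squares mod 527: 12^1≡12, 12^2≡144, 12^4≡183, 12^8≡288, 12^16≡205, 12^32≡392, 12^64≡307, 12^128≡443; 251 = 128 + 64 + 32 + 16 + 8 + 2 + 1, so 12^251 ≡ 443·307·392·205·288·144·12 ≡ 176 (mod 527)

1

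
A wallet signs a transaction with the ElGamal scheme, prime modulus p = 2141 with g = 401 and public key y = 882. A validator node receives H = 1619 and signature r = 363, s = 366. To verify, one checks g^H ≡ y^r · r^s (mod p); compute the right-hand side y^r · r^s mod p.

684

882^2 = 777924 ≡ 741
882^4 ≡ 741^2 = 549081 ≡ 985
882^8 ≡ 985^2 = 970225 ≡ 352
882^16 ≡ 352^2 = 123904 ≡ 1867
882^32 ≡ 1867^2 = 3485689 ≡ 141
882^64 ≡ 141^2 = 19881 ≡ 612
882^128 ≡ 612^2 = 374544 ≡ 2010
882^256 ≡ 2010^2 = 4040100 ≡ 33
363 = 256 + 64 + 32 + 8 + 2 + 1, so 882^363 ≡ 33·612·141·352·741·882 ≡ 97 (mod 2141)
363^2 = 131769 ≡ 1168
363^4 ≡ 1168^2 = 1364224 ≡ 407
363^8 ≡ 407^2 = 165649 ≡ 792
363^16 ≡ 792^2 = 627264 ≡ 2092
363^32 ≡ 2092^2 = 4376464 ≡ 260
363^64 ≡ 260^2 = 67600 ≡ 1229
363^128 ≡ 1229^2 = 1510441 ≡ 1036
363^256 ≡ 1036^2 = 1073296 ≡ 655
366 = 256 + 64 + 32 + 8 + 4 + 2, so 363^366 ≡ 655·1229·260·792·407·1168 ≡ 603 (mod 2141)
y^r · r^s ≡ 97·603 = 58491 ≡ 684 (mod 2141)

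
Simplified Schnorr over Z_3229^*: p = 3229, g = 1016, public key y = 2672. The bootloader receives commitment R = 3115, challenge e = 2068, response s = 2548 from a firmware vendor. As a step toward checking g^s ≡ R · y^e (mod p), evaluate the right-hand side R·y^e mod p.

2327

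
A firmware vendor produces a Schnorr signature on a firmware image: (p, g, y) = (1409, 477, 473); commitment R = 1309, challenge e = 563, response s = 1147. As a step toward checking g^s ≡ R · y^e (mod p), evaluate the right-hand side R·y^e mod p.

473^563 mod 1409 = 1119
R · y^e ≡ 1309·1119 = 1464771 ≡ 820 (mod 1409)

820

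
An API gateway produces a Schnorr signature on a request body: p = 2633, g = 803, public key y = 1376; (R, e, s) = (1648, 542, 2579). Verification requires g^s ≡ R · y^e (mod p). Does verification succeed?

fails

g^s mod p:
Squares mod 2633: 803^1≡803, 803^2≡2357, 803^4≡2452, 803^8≡1165, 803^16≡1230, 803^32≡1558, 803^64≡2371, 803^128≡186, 803^256≡367, 803^512≡406, 803^1024≡1590, 803^2048≡420
2579 = 2048 + 512 + 16 + 2 + 1, so 803^2579 ≡ 420·406·1230·2357·803 ≡ 279 (mod 2633)
R · y^e mod p:
Squares mod 2633: 1376^1≡1376, 1376^2≡249, 1376^4≡1442, 1376^8≡1927, 1376^16≡799, 1376^32≡1215, 1376^64≡1745, 1376^128≡1277, 1376^256≡902, 1376^512≡7
542 = 512 + 16 + 8 + 4 + 2, so 1376^542 ≡ 7·799·1927·1442·249 ≡ 510 (mod 2633)
1648·510 = 840480 ≡ 553 (mod 2633)
279 ≠ 553; the check fails.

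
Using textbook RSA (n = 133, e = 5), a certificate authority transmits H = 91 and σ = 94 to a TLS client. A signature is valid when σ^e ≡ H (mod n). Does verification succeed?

σ^5 mod 133 = 75
The recovered value 75 does not match the digest 91.

fails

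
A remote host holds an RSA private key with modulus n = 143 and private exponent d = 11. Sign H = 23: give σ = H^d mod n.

56

Squares mod 143: H^1≡23, H^2≡100, H^4≡133, H^8≡100
11 = 8 + 2 + 1, so H^11 ≡ 100·100·23 ≡ 56 (mod 143)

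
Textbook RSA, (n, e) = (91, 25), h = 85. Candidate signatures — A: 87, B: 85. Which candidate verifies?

B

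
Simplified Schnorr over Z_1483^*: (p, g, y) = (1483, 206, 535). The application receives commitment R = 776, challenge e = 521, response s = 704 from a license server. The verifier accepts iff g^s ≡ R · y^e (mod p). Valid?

g^s mod p:
206^2 = 42436 ≡ 912
206^4 ≡ 912^2 = 831744 ≡ 1264
206^8 ≡ 1264^2 = 1597696 ≡ 505
206^16 ≡ 505^2 = 255025 ≡ 1432
206^32 ≡ 1432^2 = 2050624 ≡ 1118
206^64 ≡ 1118^2 = 1249924 ≡ 1238
206^128 ≡ 1238^2 = 1532644 ≡ 705
206^256 ≡ 705^2 = 497025 ≡ 220
206^512 ≡ 220^2 = 48400 ≡ 944
704 = 512 + 128 + 64, so 206^704 ≡ 944·705·1238 ≡ 484 (mod 1483)
R · y^e mod p:
535^2 = 286225 ≡ 6
535^4 ≡ 6^2 = 36
535^8 ≡ 36^2 = 1296
535^16 ≡ 1296^2 = 1679616 ≡ 860
535^32 ≡ 860^2 = 739600 ≡ 1066
535^64 ≡ 1066^2 = 1136356 ≡ 378
535^128 ≡ 378^2 = 142884 ≡ 516
535^256 ≡ 516^2 = 266256 ≡ 799
535^512 ≡ 799^2 = 638401 ≡ 711
521 = 512 + 8 + 1, so 535^521 ≡ 711·1296·535 ≡ 100 (mod 1483)
776·100 = 77600 ≡ 484 (mod 1483)
484 ≡ 484 (mod 1483); signature holds.

yes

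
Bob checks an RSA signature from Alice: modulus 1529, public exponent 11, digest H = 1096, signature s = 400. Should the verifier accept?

s^2 ≡ 400^2 = 160000 ≡ 984
s^4 ≡ 984^2 = 968256 ≡ 399
s^8 ≡ 399^2 = 159201 ≡ 185
11 = 8 + 2 + 1, so s^11 ≡ 185·984·400 ≡ 433 (mod 1529)
The recovered value 433 does not match the digest 1096.

reject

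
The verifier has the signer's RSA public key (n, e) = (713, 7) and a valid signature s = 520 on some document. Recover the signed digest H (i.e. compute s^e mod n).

s^2 ≡ 520^2 = 270400 ≡ 173
s^4 ≡ 173^2 = 29929 ≡ 696
7 = 4 + 2 + 1, so s^7 ≡ 696·173·520 ≡ 65 (mod 713)

65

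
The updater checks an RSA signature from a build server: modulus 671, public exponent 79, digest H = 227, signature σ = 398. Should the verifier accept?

σ^2 ≡ 398^2 = 158404 ≡ 48
σ^4 ≡ 48^2 = 2304 ≡ 291
σ^8 ≡ 291^2 = 84681 ≡ 135
σ^16 ≡ 135^2 = 18225 ≡ 108
σ^32 ≡ 108^2 = 11664 ≡ 257
σ^64 ≡ 257^2 = 66049 ≡ 291
79 = 64 + 8 + 4 + 2 + 1, so σ^79 ≡ 291·135·291·48·398 ≡ 578 (mod 671)
578 ≠ 227, so verification fails.

reject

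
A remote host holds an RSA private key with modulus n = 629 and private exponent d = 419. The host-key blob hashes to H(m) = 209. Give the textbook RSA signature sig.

516

(H(m))^2 ≡ 209^2 = 43681 ≡ 280
(H(m))^4 ≡ 280^2 = 78400 ≡ 404
(H(m))^8 ≡ 404^2 = 163216 ≡ 305
(H(m))^16 ≡ 305^2 = 93025 ≡ 562
(H(m))^32 ≡ 562^2 = 315844 ≡ 86
(H(m))^64 ≡ 86^2 = 7396 ≡ 477
(H(m))^128 ≡ 477^2 = 227529 ≡ 460
(H(m))^256 ≡ 460^2 = 211600 ≡ 256
419 = 256 + 128 + 32 + 2 + 1, so (H(m))^419 ≡ 256·460·86·280·209 ≡ 516 (mod 629)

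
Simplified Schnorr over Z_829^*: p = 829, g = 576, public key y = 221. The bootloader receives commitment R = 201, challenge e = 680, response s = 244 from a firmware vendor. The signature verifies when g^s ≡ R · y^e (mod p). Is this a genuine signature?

g^s mod p:
576^2 = 331776 ≡ 176
576^4 ≡ 176^2 = 30976 ≡ 303
576^8 ≡ 303^2 = 91809 ≡ 619
576^16 ≡ 619^2 = 383161 ≡ 163
576^32 ≡ 163^2 = 26569 ≡ 41
576^64 ≡ 41^2 = 1681 ≡ 23
576^128 ≡ 23^2 = 529
244 = 128 + 64 + 32 + 16 + 4, so 576^244 ≡ 529·23·41·163·303 ≡ 280 (mod 829)
R · y^e mod p:
221^2 = 48841 ≡ 759
221^4 ≡ 759^2 = 576081 ≡ 755
221^8 ≡ 755^2 = 570025 ≡ 502
221^16 ≡ 502^2 = 252004 ≡ 817
221^32 ≡ 817^2 = 667489 ≡ 144
221^64 ≡ 144^2 = 20736 ≡ 11
221^128 ≡ 11^2 = 121
221^256 ≡ 121^2 = 14641 ≡ 548
221^512 ≡ 548^2 = 300304 ≡ 206
680 = 512 + 128 + 32 + 8, so 221^680 ≡ 206·121·144·502 ≡ 121 (mod 829)
201·121 = 24321 ≡ 280 (mod 829)
280 ≡ 280 (mod 829); signature holds.

genuine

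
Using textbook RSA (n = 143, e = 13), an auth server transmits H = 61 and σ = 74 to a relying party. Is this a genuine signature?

genuine

σ^2 ≡ 74^2 = 5476 ≡ 42
σ^4 ≡ 42^2 = 1764 ≡ 48
σ^8 ≡ 48^2 = 2304 ≡ 16
13 = 8 + 4 + 1, so σ^13 ≡ 16·48·74 ≡ 61 (mod 143)
Since 61 equals the digest 61, verification succeeds.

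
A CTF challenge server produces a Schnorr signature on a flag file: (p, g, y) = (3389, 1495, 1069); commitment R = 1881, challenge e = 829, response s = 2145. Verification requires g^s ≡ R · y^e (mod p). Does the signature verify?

verifies

g^s mod p:
1495^2 = 2235025 ≡ 1674
1495^4 ≡ 1674^2 = 2802276 ≡ 2962
1495^8 ≡ 2962^2 = 8773444 ≡ 2712
1495^16 ≡ 2712^2 = 7354944 ≡ 814
1495^32 ≡ 814^2 = 662596 ≡ 1741
1495^64 ≡ 1741^2 = 3031081 ≡ 1315
1495^128 ≡ 1315^2 = 1729225 ≡ 835
1495^256 ≡ 835^2 = 697225 ≡ 2480
1495^512 ≡ 2480^2 = 6150400 ≡ 2754
1495^1024 ≡ 2754^2 = 7584516 ≡ 3323
1495^2048 ≡ 3323^2 = 11042329 ≡ 967
2145 = 2048 + 64 + 32 + 1, so 1495^2145 ≡ 967·1315·1741·1495 ≡ 889 (mod 3389)
R · y^e mod p:
1069^2 = 1142761 ≡ 668
1069^4 ≡ 668^2 = 446224 ≡ 2265
1069^8 ≡ 2265^2 = 5130225 ≡ 2668
1069^16 ≡ 2668^2 = 7118224 ≡ 1324
1069^32 ≡ 1324^2 = 1752976 ≡ 863
1069^64 ≡ 863^2 = 744769 ≡ 2578
1069^128 ≡ 2578^2 = 6646084 ≡ 255
1069^256 ≡ 255^2 = 65025 ≡ 634
1069^512 ≡ 634^2 = 401956 ≡ 2054
829 = 512 + 256 + 32 + 16 + 8 + 4 + 1, so 1069^829 ≡ 2054·634·863·1324·2668·2265·1069 ≡ 559 (mod 3389)
1881·559 = 1051479 ≡ 889 (mod 3389)
889 ≡ 889 (mod 3389); signature holds.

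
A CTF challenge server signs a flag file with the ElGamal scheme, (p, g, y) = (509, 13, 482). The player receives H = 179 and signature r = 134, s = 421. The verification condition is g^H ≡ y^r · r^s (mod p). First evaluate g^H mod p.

13^179 mod 509 = 306

306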